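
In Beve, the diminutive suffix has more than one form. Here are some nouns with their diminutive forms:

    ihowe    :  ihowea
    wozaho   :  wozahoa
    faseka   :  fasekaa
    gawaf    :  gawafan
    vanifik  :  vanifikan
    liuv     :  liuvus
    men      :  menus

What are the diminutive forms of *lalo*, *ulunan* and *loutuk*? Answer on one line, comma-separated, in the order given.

laloa, ulunanus, loutukan

The pattern is voicing of the final sound: -an when the stem ends in a voiceless consonant (*gawaf*, *vanifik*); -us when the stem ends in a voiced consonant (*liuv*, *men*); -a when the stem ends in a vowel (*ihowe*, *wozaho*, *faseka*).
*lalo*: final sound = /o/, a vowel → -a → *laloa*.
*ulunan* — final sound /n/ (a voiced consonant) → -us → *ulunanus*.
*loutuk*: final sound = /k/, a voiceless consonant → -an → *loutukan*.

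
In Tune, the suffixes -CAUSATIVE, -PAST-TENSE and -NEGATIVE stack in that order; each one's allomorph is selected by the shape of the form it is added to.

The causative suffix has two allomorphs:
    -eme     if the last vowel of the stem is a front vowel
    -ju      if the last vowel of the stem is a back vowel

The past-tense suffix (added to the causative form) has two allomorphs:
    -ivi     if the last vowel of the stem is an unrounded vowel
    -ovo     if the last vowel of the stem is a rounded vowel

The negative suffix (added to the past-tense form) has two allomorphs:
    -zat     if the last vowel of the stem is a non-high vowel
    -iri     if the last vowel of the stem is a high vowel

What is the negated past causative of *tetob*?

*tetob*: last vowel = /o/, a back vowel → -ju → *tetobju*.
The last vowel of the causative form *tetobju* is /u/, which is a rounded vowel, so the past-tense suffix is -ovo, giving *tetobjuovo*.
Since the last vowel of the past-tense form *tetobjuovo* is /o/ (a non-high vowel), it takes -zat, giving *tetobjuovozat*.

tetobjuovozat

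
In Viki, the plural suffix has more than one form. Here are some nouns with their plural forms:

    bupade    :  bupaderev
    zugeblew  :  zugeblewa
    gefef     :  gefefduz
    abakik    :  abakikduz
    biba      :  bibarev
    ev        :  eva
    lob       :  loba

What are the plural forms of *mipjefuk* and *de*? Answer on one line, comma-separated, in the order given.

The alternation tracks the final sound of the stem — -duz when the stem ends in a voiceless consonant (*gefef*, *abakik*); -a when the stem ends in a voiced consonant (*zugeblew*, *ev*, *lob*); -rev when the stem ends in a vowel (*bupade*, *biba*).
*mipjefuk*: final sound = /k/, a voiceless consonant → -duz → *mipjefukduz*.
Since the final sound of *de* is /e/ (a vowel), it takes -rev, giving *derev*.

mipjefukduz, derev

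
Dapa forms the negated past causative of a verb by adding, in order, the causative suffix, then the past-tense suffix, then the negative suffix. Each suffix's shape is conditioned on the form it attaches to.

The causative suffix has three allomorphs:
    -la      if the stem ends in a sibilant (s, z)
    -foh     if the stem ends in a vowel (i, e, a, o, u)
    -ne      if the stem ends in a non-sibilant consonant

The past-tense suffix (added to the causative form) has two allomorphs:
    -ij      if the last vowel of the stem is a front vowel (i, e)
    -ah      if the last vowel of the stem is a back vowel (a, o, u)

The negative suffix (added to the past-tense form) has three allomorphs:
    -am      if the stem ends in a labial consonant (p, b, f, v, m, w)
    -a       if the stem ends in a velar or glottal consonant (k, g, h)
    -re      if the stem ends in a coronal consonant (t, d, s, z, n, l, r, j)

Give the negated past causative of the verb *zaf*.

*zaf* — final sound /f/ (a non-sibilant consonant) → -ne → *zafne*.
The causative form *zafne* — last vowel /e/ (a front vowel) → -ij → *zafneij*.
Since the final consonant of the past-tense form *zafneij* is /j/ (coronal), it takes -re, giving *zafneijre*.

zafneijre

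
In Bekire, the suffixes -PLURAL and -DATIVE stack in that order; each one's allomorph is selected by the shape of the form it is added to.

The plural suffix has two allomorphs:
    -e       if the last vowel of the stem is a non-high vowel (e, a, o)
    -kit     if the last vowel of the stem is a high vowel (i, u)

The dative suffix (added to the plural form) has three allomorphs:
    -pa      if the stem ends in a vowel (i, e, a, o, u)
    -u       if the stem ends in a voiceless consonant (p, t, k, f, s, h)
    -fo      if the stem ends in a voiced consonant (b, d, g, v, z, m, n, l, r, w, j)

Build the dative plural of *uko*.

ukoepa

Since the last vowel of *uko* is /o/ (a non-high vowel), it takes -e, giving *ukoe*.
The plural form *ukoe*: final sound = /e/, a vowel → -pa → *ukoepa*.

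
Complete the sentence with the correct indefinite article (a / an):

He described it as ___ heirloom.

an

The indefinite article is chosen by the initial *sound* of the following word, not its spelling.
*heirloom* begins with the sound /ɛ/ (silent h) — a vowel sound.
So the article is *an*: He described it as an heirloom.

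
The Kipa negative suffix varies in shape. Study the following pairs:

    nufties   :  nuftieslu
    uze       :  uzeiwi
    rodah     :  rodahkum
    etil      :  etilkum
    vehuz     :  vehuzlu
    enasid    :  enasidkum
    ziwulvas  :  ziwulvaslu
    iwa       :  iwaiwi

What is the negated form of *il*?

ilkum

The pattern is sibilance of the final sound: -lu when the stem ends in a sibilant (*nufties*, *vehuz*, *ziwulvas*); -kum when the stem ends in a non-sibilant consonant (*rodah*, *etil*, *enasid*); -iwi when the stem ends in a vowel (*uze*, *iwa*).
*il*: final sound = /l/, a non-sibilant consonant → -kum → *ilkum*.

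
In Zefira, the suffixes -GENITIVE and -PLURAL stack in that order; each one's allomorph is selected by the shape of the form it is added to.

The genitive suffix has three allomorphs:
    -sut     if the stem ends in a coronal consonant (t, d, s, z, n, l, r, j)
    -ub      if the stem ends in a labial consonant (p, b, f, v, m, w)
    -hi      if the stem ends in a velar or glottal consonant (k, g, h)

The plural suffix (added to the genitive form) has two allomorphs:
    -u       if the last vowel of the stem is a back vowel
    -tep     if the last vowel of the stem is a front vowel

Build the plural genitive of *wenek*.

The final consonant of *wenek* is /k/, which is velar/glottal, so the genitive suffix is -hi, giving *wenekhi*.
The genitive form *wenekhi* — last vowel /i/ (a front vowel) → -tep → *wenekhitep*.

wenekhitep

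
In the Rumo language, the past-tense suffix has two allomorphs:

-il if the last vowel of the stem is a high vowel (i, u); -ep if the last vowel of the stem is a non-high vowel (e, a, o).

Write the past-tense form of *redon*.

redonep

*redon*: last vowel = /o/, a non-high vowel → -ep → *redonep*.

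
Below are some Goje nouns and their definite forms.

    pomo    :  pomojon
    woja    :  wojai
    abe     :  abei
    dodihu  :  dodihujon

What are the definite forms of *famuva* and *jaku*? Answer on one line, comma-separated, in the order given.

The pattern is rounding harmony: -jon when the last vowel of the stem is a rounded vowel (*pomo*, *dodihu*); -i when the last vowel of the stem is an unrounded vowel (*woja*, *abe*).
*famuva* — last vowel /a/ (an unrounded vowel) → -i → *famuvai*.
*jaku*: last vowel = /u/, a rounded vowel → -jon → *jakujon*.

famuvai, jakujon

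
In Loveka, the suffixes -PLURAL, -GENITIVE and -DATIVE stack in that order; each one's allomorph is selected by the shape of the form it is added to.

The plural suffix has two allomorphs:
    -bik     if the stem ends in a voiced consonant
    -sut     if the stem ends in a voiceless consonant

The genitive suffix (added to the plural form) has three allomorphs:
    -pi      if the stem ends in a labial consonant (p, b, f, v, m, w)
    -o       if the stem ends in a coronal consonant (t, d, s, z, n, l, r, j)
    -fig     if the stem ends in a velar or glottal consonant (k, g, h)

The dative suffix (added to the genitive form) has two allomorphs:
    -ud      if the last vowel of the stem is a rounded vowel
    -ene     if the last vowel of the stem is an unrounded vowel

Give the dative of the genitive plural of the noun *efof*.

*efof* — final consonant /f/ (voiceless) → -sut → *efofsut*.
The plural form *efofsut*: final consonant = /t/, coronal → -o → *efofsuto*.
The genitive form *efofsuto* — last vowel /o/ (a rounded vowel) → -ud → *efofsutoud*.

efofsutoud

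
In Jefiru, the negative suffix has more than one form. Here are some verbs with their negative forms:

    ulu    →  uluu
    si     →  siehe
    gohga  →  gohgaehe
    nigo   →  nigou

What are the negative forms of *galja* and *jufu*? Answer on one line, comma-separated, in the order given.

galjaehe, jufuu

The suffix is conditioned by the last vowel: -u when the last vowel of the stem is a rounded vowel (*ulu*, *nigo*); -ehe when the last vowel of the stem is an unrounded vowel (*si*, *gohga*).
Since the last vowel of *galja* is /a/ (an unrounded vowel), it takes -ehe, giving *galjaehe*.
Since the last vowel of *jufu* is /u/ (a rounded vowel), it takes -u, giving *jufuu*.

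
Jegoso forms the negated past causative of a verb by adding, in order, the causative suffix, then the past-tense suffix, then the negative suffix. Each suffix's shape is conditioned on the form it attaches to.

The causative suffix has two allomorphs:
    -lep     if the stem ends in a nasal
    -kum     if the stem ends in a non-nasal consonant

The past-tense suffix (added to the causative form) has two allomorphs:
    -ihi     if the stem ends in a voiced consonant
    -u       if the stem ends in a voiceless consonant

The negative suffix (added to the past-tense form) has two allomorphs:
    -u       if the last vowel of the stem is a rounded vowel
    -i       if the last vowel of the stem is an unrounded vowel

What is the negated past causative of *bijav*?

The final consonant of *bijav* is /v/, which is non-nasal, so the causative suffix is -kum, giving *bijavkum*.
Since the final consonant of the causative form *bijavkum* is /m/ (voiced), it takes -ihi, giving *bijavkumihi*.
Since the last vowel of the past-tense form *bijavkumihi* is /i/ (an unrounded vowel), it takes -i, giving *bijavkumihii*.

bijavkumihii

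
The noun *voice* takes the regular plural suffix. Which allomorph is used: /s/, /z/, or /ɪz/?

The stem *voice* ends in a sibilant (/s, z, ʃ, ʒ, tʃ, dʒ/).
The plural suffix surfaces as /ɪz/ after sibilants, /s/ after other voiceless consonants, and /z/ after other voiced sounds.
So the plural -s on *voice* is pronounced /ɪz/.

/ɪz/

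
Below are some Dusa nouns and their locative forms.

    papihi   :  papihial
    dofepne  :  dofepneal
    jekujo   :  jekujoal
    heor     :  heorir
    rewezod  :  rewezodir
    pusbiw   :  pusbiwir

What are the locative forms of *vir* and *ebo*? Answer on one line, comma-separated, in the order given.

virir, eboal

The pattern is consonant vs. vowel: -ir when the stem ends in a consonant (*heor*, *rewezod*, *pusbiw*); -al when the stem ends in a vowel (*papihi*, *dofepne*, *jekujo*).
The final sound of *vir* is /r/, which is a consonant, so the suffix is -ir, giving *virir*.
*ebo* — final sound /o/ (a vowel) → -al → *eboal*.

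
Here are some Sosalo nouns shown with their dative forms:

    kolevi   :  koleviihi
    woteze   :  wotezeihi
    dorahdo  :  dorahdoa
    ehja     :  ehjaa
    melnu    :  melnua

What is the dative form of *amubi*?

Looking at the last vowel of each stem: -ihi when the last vowel of the stem is a front vowel (*kolevi*, *woteze*); -a when the last vowel of the stem is a back vowel (*dorahdo*, *ehja*, *melnu*).
Since the last vowel of *amubi* is /i/ (a front vowel), it takes -ihi, giving *amubiihi*.

amubiihi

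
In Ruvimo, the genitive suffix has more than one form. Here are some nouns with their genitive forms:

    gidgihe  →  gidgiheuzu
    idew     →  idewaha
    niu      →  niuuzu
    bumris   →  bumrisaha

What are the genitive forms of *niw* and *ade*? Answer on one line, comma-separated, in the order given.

Looking at the final sound of each stem: -aha when the stem ends in a consonant (*idew*, *bumris*); -uzu when the stem ends in a vowel (*gidgihe*, *niu*).
The final sound of *niw* is /w/, which is a consonant, so the suffix is -aha, giving *niwaha*.
*ade*: final sound = /e/, a vowel → -uzu → *adeuzu*.

niwaha, adeuzu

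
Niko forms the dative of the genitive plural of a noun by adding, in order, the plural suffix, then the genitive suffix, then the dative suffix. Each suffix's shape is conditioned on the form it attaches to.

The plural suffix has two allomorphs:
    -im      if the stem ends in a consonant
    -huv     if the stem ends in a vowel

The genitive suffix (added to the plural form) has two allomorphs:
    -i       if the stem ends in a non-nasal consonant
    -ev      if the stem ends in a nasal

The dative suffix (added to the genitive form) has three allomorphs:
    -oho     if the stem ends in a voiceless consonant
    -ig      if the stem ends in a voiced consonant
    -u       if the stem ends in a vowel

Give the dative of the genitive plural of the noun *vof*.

vofimevig

Since the final sound of *vof* is /f/ (a consonant), it takes -im, giving *vofim*.
The plural form *vofim* — final consonant /m/ (a nasal) → -ev → *vofimev*.
Since the final sound of the genitive form *vofimev* is /v/ (a voiced consonant), it takes -ig, giving *vofimevig*.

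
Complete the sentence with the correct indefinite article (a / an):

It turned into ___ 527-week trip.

The indefinite article is chosen by the initial *sound* of the following word, not its spelling.
The number *527* is spoken "five hundred …", beginning with /faɪv/ — a consonant sound.
So the article is *a*: It turned into a 527-week trip.

a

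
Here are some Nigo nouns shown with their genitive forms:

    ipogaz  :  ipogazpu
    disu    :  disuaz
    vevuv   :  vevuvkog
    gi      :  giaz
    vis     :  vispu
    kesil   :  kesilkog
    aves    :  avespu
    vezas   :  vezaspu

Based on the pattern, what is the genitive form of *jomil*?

jomilkog

The suffix is conditioned by the final sound: -pu when the stem ends in a sibilant (*ipogaz*, *vis*, *aves*, *vezas*); -kog when the stem ends in a non-sibilant consonant (*vevuv*, *kesil*); -az when the stem ends in a vowel (*disu*, *gi*).
*jomil* — final sound /l/ (a non-sibilant consonant) → -kog → *jomilkog*.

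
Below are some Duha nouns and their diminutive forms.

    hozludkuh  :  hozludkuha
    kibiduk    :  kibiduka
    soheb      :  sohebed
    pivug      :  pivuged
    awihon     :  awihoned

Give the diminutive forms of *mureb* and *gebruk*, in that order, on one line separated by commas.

The alternation tracks the final consonant of the stem — -a when the stem ends in a voiceless consonant (*hozludkuh*, *kibiduk*); -ed when the stem ends in a voiced consonant (*soheb*, *pivug*, *awihon*).
Since the final consonant of *mureb* is /b/ (voiced), it takes -ed, giving *murebed*.
Since the final consonant of *gebruk* is /k/ (voiceless), it takes -a, giving *gebruka*.

murebed, gebruka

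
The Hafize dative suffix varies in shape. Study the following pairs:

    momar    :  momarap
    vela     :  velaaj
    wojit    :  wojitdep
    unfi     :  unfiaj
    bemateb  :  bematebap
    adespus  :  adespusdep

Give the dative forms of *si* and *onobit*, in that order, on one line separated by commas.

The alternation tracks the final sound of the stem — -dep when the stem ends in a voiceless consonant (*wojit*, *adespus*); -ap when the stem ends in a voiced consonant (*momar*, *bemateb*); -aj when the stem ends in a vowel (*vela*, *unfi*).
*si*: final sound = /i/, a vowel → -aj → *siaj*.
The final sound of *onobit* is /t/, which is a voiceless consonant, so the suffix is -dep, giving *onobitdep*.

siaj, onobitdep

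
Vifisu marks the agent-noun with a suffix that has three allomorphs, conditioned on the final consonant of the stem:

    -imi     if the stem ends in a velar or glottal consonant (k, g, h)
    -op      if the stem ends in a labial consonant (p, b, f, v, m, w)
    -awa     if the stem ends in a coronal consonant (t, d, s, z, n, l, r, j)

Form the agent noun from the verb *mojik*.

The final consonant of *mojik* is /k/, which is velar/glottal, so the suffix is -imi, giving *mojikimi*.

mojikimi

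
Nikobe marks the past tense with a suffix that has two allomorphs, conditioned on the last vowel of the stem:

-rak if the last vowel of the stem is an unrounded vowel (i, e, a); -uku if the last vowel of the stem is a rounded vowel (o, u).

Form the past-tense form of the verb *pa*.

parak

*pa* — last vowel /a/ (an unrounded vowel) → -rak → *parak*.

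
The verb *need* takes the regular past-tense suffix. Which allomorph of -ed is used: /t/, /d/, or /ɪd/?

The stem *need* ends in /t/ or /d/.
The -ed suffix is realized as /ɪd/ after /t, d/; as /t/ after other voiceless consonants; and as /d/ after other voiced sounds.
So -ed on *need* is pronounced /ɪd/.

/ɪd/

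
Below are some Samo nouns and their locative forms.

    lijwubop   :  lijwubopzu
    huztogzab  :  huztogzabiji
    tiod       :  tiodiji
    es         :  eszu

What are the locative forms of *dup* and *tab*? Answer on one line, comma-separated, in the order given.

dupzu, tabiji

The alternation tracks the final consonant of the stem — -zu when the stem ends in a voiceless consonant (*lijwubop*, *es*); -iji when the stem ends in a voiced consonant (*huztogzab*, *tiod*).
*dup* — final consonant /p/ (voiceless) → -zu → *dupzu*.
*tab* — final consonant /b/ (voiced) → -iji → *tabiji*.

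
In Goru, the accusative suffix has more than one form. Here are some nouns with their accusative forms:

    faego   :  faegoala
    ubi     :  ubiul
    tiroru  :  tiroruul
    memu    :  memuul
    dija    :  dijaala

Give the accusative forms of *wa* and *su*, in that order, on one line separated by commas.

waala, suul

The pattern is height harmony: -ul when the last vowel of the stem is a high vowel (*ubi*, *tiroru*, *memu*); -ala when the last vowel of the stem is a non-high vowel (*faego*, *dija*).
*wa* — last vowel /a/ (a non-high vowel) → -ala → *waala*.
*su* — last vowel /u/ (a high vowel) → -ul → *suul*.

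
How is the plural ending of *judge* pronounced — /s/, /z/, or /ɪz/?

The stem *judge* ends in a sibilant (/s, z, ʃ, ʒ, tʃ, dʒ/).
The plural suffix surfaces as /ɪz/ after sibilants, /s/ after other voiceless consonants, and /z/ after other voiced sounds.
So the plural -s on *judge* is pronounced /ɪz/.

/ɪz/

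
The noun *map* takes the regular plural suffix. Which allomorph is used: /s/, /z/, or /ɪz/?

The stem *map* ends in a voiceless non-sibilant consonant.
The plural suffix surfaces as /ɪz/ after sibilants, /s/ after other voiceless consonants, and /z/ after other voiced sounds.
So the plural -s on *map* is pronounced /s/.

/s/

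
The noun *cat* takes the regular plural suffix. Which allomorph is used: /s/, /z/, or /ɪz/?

The stem *cat* ends in a voiceless non-sibilant consonant.
The plural suffix surfaces as /ɪz/ after sibilants, /s/ after other voiceless consonants, and /z/ after other voiced sounds.
So the plural -s on *cat* is pronounced /s/.

/s/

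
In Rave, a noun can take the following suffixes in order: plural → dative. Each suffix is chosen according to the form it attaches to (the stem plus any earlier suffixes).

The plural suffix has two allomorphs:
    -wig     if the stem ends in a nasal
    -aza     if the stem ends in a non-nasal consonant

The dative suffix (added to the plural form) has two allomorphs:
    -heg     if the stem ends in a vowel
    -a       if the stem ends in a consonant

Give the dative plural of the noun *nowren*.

Since the final consonant of *nowren* is /n/ (a nasal), it takes -wig, giving *nowrenwig*.
Since the final sound of the plural form *nowrenwig* is /g/ (a consonant), it takes -a, giving *nowrenwiga*.

nowrenwiga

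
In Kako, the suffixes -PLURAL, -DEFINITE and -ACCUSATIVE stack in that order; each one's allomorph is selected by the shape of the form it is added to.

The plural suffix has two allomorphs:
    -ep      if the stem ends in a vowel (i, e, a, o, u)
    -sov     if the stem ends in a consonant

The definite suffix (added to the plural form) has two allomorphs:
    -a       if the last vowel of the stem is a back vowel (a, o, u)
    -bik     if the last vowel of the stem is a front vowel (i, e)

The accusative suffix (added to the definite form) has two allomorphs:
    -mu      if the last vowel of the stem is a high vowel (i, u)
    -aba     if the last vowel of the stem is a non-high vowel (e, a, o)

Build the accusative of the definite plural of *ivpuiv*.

*ivpuiv*: final sound = /v/, a consonant → -sov → *ivpuivsov*.
The plural form *ivpuivsov*: last vowel = /o/, a back vowel → -a → *ivpuivsova*.
The definite form *ivpuivsova*: last vowel = /a/, a non-high vowel → -aba → *ivpuivsovaaba*.

ivpuivsovaaba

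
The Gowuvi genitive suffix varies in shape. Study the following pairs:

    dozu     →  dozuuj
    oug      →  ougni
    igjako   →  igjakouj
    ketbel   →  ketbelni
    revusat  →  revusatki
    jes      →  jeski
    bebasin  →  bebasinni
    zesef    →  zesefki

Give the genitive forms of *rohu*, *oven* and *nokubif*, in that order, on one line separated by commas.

rohuuj, ovenni, nokubifki

The alternation tracks the final sound of the stem — -ki when the stem ends in a voiceless consonant (*revusat*, *jes*, *zesef*); -ni when the stem ends in a voiced consonant (*oug*, *ketbel*, *bebasin*); -uj when the stem ends in a vowel (*dozu*, *igjako*).
The final sound of *rohu* is /u/, which is a vowel, so the suffix is -uj, giving *rohuuj*.
*oven*: final sound = /n/, a voiced consonant → -ni → *ovenni*.
Since the final sound of *nokubif* is /f/ (a voiceless consonant), it takes -ki, giving *nokubifki*.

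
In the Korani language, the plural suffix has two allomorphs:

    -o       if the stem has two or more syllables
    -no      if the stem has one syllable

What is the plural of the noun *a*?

*a* has one syllable, so the suffix is -no, giving *ano*.

ano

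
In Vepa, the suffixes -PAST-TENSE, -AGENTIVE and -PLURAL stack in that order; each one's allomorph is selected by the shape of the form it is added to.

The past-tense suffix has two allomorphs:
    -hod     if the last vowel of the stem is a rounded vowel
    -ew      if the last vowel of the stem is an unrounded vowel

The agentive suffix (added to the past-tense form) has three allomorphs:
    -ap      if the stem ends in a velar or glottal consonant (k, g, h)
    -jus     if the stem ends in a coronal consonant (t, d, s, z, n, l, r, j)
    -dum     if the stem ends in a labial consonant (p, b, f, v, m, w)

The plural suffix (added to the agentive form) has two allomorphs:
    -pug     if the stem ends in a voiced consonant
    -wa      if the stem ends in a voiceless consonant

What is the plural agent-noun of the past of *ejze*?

*ejze* — last vowel /e/ (an unrounded vowel) → -ew → *ejzeew*.
The past-tense form *ejzeew* — final consonant /w/ (labial) → -dum → *ejzeewdum*.
Since the final consonant of the agentive form *ejzeewdum* is /m/ (voiced), it takes -pug, giving *ejzeewdumpug*.

ejzeewdumpug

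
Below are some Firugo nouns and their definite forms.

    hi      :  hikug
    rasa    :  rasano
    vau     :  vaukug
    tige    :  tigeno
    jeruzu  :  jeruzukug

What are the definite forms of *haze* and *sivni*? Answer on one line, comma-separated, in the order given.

hazeno, sivnikug

The alternation tracks the last vowel of the stem — -kug when the last vowel of the stem is a high vowel (*hi*, *vau*, *jeruzu*); -no when the last vowel of the stem is a non-high vowel (*rasa*, *tige*).
The last vowel of *haze* is /e/, which is a non-high vowel, so the suffix is -no, giving *hazeno*.
Since the last vowel of *sivni* is /i/ (a high vowel), it takes -kug, giving *sivnikug*.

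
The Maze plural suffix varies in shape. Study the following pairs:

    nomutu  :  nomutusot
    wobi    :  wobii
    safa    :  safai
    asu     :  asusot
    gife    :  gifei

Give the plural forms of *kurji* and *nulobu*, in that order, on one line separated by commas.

kurjii, nulobusot

The pattern is rounding harmony: -sot when the last vowel of the stem is a rounded vowel (*nomutu*, *asu*); -i when the last vowel of the stem is an unrounded vowel (*wobi*, *safa*, *gife*).
The last vowel of *kurji* is /i/, which is an unrounded vowel, so the suffix is -i, giving *kurjii*.
*nulobu*: last vowel = /u/, a rounded vowel → -sot → *nulobusot*.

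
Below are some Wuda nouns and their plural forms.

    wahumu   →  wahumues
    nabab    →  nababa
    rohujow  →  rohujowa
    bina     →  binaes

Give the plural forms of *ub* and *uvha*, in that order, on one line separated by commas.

Looking at the final sound of each stem: -a when the stem ends in a consonant (*nabab*, *rohujow*); -es when the stem ends in a vowel (*wahumu*, *bina*).
*ub*: final sound = /b/, a consonant → -a → *uba*.
Since the final sound of *uvha* is /a/ (a vowel), it takes -es, giving *uvhaes*.

uba, uvhaes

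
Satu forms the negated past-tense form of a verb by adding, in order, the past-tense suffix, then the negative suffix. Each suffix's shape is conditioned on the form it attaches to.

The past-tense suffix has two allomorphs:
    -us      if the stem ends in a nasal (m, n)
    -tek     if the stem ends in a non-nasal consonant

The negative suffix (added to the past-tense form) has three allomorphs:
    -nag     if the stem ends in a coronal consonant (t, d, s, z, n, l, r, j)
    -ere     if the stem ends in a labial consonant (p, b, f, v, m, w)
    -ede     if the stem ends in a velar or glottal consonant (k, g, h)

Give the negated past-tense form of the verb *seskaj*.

*seskaj*: final consonant = /j/, non-nasal → -tek → *seskajtek*.
Since the final consonant of the past-tense form *seskajtek* is /k/ (velar/glottal), it takes -ede, giving *seskajtekede*.

seskajtekede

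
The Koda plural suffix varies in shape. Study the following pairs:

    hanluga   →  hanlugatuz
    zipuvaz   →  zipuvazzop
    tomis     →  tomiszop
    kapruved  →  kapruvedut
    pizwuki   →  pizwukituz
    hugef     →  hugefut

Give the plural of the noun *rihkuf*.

Looking at the final sound of each stem: -zop when the stem ends in a sibilant (*zipuvaz*, *tomis*); -ut when the stem ends in a non-sibilant consonant (*kapruved*, *hugef*); -tuz when the stem ends in a vowel (*hanluga*, *pizwuki*).
The final sound of *rihkuf* is /f/, which is a non-sibilant consonant, so the suffix is -ut, giving *rihkufut*.

rihkufut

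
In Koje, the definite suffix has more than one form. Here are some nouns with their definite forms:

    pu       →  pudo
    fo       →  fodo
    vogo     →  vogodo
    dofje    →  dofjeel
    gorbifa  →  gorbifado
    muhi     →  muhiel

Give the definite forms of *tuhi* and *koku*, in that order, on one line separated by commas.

tuhiel, kokudo

The suffix is conditioned by the last vowel: -el when the last vowel of the stem is a front vowel (*dofje*, *muhi*); -do when the last vowel of the stem is a back vowel (*pu*, *fo*, *vogo*, *gorbifa*).
The last vowel of *tuhi* is /i/, which is a front vowel, so the suffix is -el, giving *tuhiel*.
*koku*: last vowel = /u/, a back vowel → -do → *kokudo*.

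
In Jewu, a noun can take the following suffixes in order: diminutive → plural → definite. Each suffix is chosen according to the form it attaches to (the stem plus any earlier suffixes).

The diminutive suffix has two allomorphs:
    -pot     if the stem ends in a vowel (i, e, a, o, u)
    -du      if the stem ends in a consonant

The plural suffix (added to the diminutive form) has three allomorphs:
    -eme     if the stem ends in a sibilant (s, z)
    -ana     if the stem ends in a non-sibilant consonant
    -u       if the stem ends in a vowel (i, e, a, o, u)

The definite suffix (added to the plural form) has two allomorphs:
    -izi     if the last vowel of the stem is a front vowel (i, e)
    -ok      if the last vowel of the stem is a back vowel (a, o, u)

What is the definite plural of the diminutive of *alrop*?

alropduuok

The final sound of *alrop* is /p/, which is a consonant, so the diminutive suffix is -du, giving *alropdu*.
Since the final sound of the diminutive form *alropdu* is /u/ (a vowel), it takes -u, giving *alropduu*.
The plural form *alropduu*: last vowel = /u/, a back vowel → -ok → *alropduuok*.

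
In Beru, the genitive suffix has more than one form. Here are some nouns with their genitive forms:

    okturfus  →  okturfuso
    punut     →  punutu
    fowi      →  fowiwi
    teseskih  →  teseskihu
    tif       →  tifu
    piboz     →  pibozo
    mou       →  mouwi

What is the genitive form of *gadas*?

gadaso

The alternation tracks the final sound of the stem — -o when the stem ends in a sibilant (*okturfus*, *piboz*); -u when the stem ends in a non-sibilant consonant (*punut*, *teseskih*, *tif*); -wi when the stem ends in a vowel (*fowi*, *mou*).
Since the final sound of *gadas* is /s/ (a sibilant), it takes -o, giving *gadaso*.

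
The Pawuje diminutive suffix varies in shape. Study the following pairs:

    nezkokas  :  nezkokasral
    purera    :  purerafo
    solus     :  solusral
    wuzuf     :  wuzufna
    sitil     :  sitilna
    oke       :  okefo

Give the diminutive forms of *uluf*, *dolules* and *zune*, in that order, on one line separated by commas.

ulufna, dolulesral, zunefo

The suffix is conditioned by the final sound: -ral when the stem ends in a sibilant (*nezkokas*, *solus*); -na when the stem ends in a non-sibilant consonant (*wuzuf*, *sitil*); -fo when the stem ends in a vowel (*purera*, *oke*).
The final sound of *uluf* is /f/, which is a non-sibilant consonant, so the suffix is -na, giving *ulufna*.
The final sound of *dolules* is /s/, which is a sibilant, so the suffix is -ral, giving *dolulesral*.
Since the final sound of *zune* is /e/ (a vowel), it takes -fo, giving *zunefo*.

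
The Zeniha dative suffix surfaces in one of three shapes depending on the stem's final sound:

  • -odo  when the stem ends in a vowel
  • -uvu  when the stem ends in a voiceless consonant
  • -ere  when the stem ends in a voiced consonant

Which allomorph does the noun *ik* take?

-uvu

*ik*: final sound = /k/, a voiceless consonant → -uvu.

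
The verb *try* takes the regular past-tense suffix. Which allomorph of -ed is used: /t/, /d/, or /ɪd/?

/d/

The stem *try* ends in a voiced sound other than /d/.
The -ed suffix is realized as /ɪd/ after /t, d/; as /t/ after other voiceless consonants; and as /d/ after other voiced sounds.
So -ed on *try* is pronounced /d/.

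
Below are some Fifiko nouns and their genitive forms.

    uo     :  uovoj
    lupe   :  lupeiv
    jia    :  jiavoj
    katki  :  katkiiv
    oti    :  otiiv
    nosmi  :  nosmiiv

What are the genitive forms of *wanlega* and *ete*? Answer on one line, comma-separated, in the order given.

The pattern is front/back vowel harmony: -iv when the last vowel of the stem is a front vowel (*lupe*, *katki*, *oti*, *nosmi*); -voj when the last vowel of the stem is a back vowel (*uo*, *jia*).
Since the last vowel of *wanlega* is /a/ (a back vowel), it takes -voj, giving *wanlegavoj*.
*ete*: last vowel = /e/, a front vowel → -iv → *eteiv*.

wanlegavoj, eteiv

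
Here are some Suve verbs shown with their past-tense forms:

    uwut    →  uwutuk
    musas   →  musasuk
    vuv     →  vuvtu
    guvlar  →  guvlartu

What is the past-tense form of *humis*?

humisuk

The pattern is voicing of the final consonant: -uk when the stem ends in a voiceless consonant (*uwut*, *musas*); -tu when the stem ends in a voiced consonant (*vuv*, *guvlar*).
*humis*: final consonant = /s/, voiceless → -uk → *humisuk*.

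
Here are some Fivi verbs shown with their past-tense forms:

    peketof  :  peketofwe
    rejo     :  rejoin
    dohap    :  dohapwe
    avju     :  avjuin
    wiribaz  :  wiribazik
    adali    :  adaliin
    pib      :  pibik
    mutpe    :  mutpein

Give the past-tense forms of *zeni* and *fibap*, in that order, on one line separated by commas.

The suffix is conditioned by the final sound: -we when the stem ends in a voiceless consonant (*peketof*, *dohap*); -ik when the stem ends in a voiced consonant (*wiribaz*, *pib*); -in when the stem ends in a vowel (*rejo*, *avju*, *adali*, *mutpe*).
Since the final sound of *zeni* is /i/ (a vowel), it takes -in, giving *zeniin*.
The final sound of *fibap* is /p/, which is a voiceless consonant, so the suffix is -we, giving *fibapwe*.

zeniin, fibapwe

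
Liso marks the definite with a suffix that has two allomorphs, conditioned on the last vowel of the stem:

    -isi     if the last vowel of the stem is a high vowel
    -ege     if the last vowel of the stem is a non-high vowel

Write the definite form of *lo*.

*lo* — last vowel /o/ (a non-high vowel) → -ege → *loege*.

loege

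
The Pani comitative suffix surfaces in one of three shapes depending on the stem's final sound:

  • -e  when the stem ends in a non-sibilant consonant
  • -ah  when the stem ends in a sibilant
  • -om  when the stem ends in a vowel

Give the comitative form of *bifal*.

*bifal* — final sound /l/ (a non-sibilant consonant) → -e → *bifale*.

bifale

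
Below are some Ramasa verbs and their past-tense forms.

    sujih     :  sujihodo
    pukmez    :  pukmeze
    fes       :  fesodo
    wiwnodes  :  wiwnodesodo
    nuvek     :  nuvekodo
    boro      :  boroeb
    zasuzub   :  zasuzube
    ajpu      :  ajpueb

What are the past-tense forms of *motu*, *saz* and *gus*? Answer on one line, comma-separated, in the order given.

motueb, saze, gusodo

The alternation tracks the final sound of the stem — -odo when the stem ends in a voiceless consonant (*sujih*, *fes*, *wiwnodes*, *nuvek*); -e when the stem ends in a voiced consonant (*pukmez*, *zasuzub*); -eb when the stem ends in a vowel (*boro*, *ajpu*).
*motu* — final sound /u/ (a vowel) → -eb → *motueb*.
*saz* — final sound /z/ (a voiced consonant) → -e → *saze*.
Since the final sound of *gus* is /s/ (a voiceless consonant), it takes -odo, giving *gusodo*.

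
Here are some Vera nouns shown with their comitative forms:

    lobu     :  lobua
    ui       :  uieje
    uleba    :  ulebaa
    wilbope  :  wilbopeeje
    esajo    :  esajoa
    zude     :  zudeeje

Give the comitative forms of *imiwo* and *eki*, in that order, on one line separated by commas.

imiwoa, ekieje

Looking at the last vowel of each stem: -eje when the last vowel of the stem is a front vowel (*ui*, *wilbope*, *zude*); -a when the last vowel of the stem is a back vowel (*lobu*, *uleba*, *esajo*).
Since the last vowel of *imiwo* is /o/ (a back vowel), it takes -a, giving *imiwoa*.
The last vowel of *eki* is /i/, which is a front vowel, so the suffix is -eje, giving *ekieje*.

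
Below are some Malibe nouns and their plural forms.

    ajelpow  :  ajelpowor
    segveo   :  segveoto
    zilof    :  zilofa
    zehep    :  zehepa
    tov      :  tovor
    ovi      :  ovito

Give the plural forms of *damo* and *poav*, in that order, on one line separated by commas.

damoto, poavor

The alternation tracks the final sound of the stem — -a when the stem ends in a voiceless consonant (*zilof*, *zehep*); -or when the stem ends in a voiced consonant (*ajelpow*, *tov*); -to when the stem ends in a vowel (*segveo*, *ovi*).
*damo* — final sound /o/ (a vowel) → -to → *damoto*.
The final sound of *poav* is /v/, which is a voiced consonant, so the suffix is -or, giving *poavor*.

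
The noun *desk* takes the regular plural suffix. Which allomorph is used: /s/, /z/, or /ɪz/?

/s/

The stem *desk* ends in a voiceless non-sibilant consonant.
The plural suffix surfaces as /ɪz/ after sibilants, /s/ after other voiceless consonants, and /z/ after other voiced sounds.
So the plural -s on *desk* is pronounced /s/.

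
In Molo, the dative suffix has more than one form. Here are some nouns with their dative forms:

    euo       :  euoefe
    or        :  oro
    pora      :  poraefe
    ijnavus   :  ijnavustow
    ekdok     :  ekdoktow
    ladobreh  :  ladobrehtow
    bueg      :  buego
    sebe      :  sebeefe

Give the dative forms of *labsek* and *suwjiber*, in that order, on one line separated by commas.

Looking at the final sound of each stem: -tow when the stem ends in a voiceless consonant (*ijnavus*, *ekdok*, *ladobreh*); -o when the stem ends in a voiced consonant (*or*, *bueg*); -efe when the stem ends in a vowel (*euo*, *pora*, *sebe*).
Since the final sound of *labsek* is /k/ (a voiceless consonant), it takes -tow, giving *labsektow*.
*suwjiber* — final sound /r/ (a voiced consonant) → -o → *suwjibero*.

labsektow, suwjibero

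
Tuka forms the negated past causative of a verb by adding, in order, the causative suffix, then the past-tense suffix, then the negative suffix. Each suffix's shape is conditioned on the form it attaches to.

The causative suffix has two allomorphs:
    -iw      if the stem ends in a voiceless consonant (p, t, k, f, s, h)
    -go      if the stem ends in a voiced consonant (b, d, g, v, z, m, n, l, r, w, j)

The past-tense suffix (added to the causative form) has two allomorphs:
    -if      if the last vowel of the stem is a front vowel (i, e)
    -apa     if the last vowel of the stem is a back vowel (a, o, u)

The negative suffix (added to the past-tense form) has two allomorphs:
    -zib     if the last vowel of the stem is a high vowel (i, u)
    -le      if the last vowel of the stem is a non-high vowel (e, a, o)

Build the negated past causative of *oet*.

oetiwifzib

The final consonant of *oet* is /t/, which is voiceless, so the causative suffix is -iw, giving *oetiw*.
Since the last vowel of the causative form *oetiw* is /i/ (a front vowel), it takes -if, giving *oetiwif*.
The last vowel of the past-tense form *oetiwif* is /i/, which is a high vowel, so the negative suffix is -zib, giving *oetiwifzib*.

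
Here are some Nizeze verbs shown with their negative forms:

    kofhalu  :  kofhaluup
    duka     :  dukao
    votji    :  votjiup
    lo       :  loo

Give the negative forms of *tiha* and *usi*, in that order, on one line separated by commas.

The alternation tracks the last vowel of the stem — -up when the last vowel of the stem is a high vowel (*kofhalu*, *votji*); -o when the last vowel of the stem is a non-high vowel (*duka*, *lo*).
*tiha*: last vowel = /a/, a non-high vowel → -o → *tihao*.
The last vowel of *usi* is /i/, which is a high vowel, so the suffix is -up, giving *usiup*.

tihao, usiup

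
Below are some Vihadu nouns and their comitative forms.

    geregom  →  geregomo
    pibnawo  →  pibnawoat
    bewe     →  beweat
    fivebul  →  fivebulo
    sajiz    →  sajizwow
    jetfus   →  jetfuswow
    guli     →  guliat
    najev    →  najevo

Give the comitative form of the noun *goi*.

goiat

The suffix is conditioned by the final sound: -wow when the stem ends in a sibilant (*sajiz*, *jetfus*); -o when the stem ends in a non-sibilant consonant (*geregom*, *fivebul*, *najev*); -at when the stem ends in a vowel (*pibnawo*, *bewe*, *guli*).
Since the final sound of *goi* is /i/ (a vowel), it takes -at, giving *goiat*.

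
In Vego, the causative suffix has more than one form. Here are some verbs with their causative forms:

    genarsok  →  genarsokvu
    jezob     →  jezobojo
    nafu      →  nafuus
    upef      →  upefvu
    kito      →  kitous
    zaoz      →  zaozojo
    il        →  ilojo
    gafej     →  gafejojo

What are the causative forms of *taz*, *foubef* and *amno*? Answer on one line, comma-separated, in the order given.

tazojo, foubefvu, amnous

The alternation tracks the final sound of the stem — -vu when the stem ends in a voiceless consonant (*genarsok*, *upef*); -ojo when the stem ends in a voiced consonant (*jezob*, *zaoz*, *il*, *gafej*); -us when the stem ends in a vowel (*nafu*, *kito*).
Since the final sound of *taz* is /z/ (a voiced consonant), it takes -ojo, giving *tazojo*.
*foubef*: final sound = /f/, a voiceless consonant → -vu → *foubefvu*.
Since the final sound of *amno* is /o/ (a vowel), it takes -us, giving *amnous*.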